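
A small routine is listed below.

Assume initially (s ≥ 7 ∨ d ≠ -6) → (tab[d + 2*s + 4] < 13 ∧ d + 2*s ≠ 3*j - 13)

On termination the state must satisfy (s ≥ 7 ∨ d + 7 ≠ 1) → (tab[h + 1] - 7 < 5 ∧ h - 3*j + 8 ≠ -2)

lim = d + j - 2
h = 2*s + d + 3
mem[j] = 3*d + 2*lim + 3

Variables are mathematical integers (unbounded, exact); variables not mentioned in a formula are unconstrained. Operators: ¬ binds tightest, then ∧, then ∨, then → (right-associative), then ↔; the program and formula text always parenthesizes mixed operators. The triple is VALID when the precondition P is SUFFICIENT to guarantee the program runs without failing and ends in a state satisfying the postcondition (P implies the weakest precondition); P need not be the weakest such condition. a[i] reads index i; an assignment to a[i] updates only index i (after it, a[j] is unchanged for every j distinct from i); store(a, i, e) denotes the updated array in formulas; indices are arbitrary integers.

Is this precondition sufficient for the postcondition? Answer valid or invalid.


Working backward. After the program, the postcondition (s ≥ 7 ∨ d + 7 ≠ 1) → (tab[h + 1] - 7 < 5 ∧ h - 3*j + 8 ≠ -2) must hold; in canonical form it is (s ≥ 7 ∨ d ≠ -6) → (tab[h + 1] < 12 ∧ h ≠ 3*j - 10).
Before mem[j] := 3*d + 2*lim + 3: (s ≥ 7 ∨ d ≠ -6) → (tab[h + 1] < 12 ∧ h ≠ 3*j - 10)
Before h := 2*s + d + 3: (s ≥ 7 ∨ d ≠ -6) → (tab[d + 2*s + 4] < 12 ∧ d + 2*s ≠ 3*j - 13)
Before lim := d + j - 2: (s ≥ 7 ∨ d ≠ -6) → (tab[d + 2*s + 4] < 12 ∧ d + 2*s ≠ 3*j - 13)
The weakest precondition is (s ≥ 7 ∨ d ≠ -6) → (tab[d + 2*s + 4] < 12 ∧ d + 2*s ≠ 3*j - 13).
Check whether (s ≥ 7 ∨ d ≠ -6) → (tab[d + 2*s + 4] < 13 ∧ d + 2*s ≠ 3*j - 13) implies it.
Countermodel: at the initial state d = -14, j = 0, s = 0, tab = {[-10] = 12, elsewhere 12}, the precondition holds but the weakest precondition fails.
Answer: invalid


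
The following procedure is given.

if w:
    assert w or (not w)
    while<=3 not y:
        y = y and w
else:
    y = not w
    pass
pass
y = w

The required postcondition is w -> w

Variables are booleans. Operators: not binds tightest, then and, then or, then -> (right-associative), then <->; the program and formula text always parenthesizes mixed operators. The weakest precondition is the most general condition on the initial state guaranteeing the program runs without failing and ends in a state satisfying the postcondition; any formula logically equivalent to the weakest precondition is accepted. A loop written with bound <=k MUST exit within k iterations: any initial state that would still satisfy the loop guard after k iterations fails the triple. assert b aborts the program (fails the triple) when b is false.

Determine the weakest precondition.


Working backward. After the program, the postcondition w -> w must hold; in canonical form it is true.
Before y := w: true
Before skip: true
Then branch requires (not y) -> ((not (y and w)) -> ((not (y and w)) -> (y and w))); else branch requires true.
Before the if: w -> ((not y) -> ((not (y and w)) -> ((not (y and w)) -> (y and w))))
Answer: WP = w -> ((not y) -> ((not (y and w)) -> ((not (y and w)) -> (y and w))))


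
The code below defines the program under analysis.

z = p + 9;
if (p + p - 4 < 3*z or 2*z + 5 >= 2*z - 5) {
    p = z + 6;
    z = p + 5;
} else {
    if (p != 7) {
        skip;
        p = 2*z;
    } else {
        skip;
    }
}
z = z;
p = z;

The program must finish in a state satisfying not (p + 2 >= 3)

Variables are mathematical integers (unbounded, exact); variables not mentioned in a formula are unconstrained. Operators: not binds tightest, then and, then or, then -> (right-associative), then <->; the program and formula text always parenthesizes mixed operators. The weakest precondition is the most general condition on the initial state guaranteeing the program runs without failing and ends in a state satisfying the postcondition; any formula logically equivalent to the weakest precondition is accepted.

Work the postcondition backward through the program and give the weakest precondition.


Working backward. After the program, the postcondition not (p + 2 >= 3) must hold; in canonical form it is not (p >= 1).
Before p := z: not (z >= 1)
Before z := z: not (z >= 1)
Then branch requires not (z >= -10); else branch requires (p != 7 -> (not (z >= 1))) and ((not (p != 7)) -> (not (z >= 1))).
Before the if: not (z >= -10)
Before z := p + 9: not (p >= -19)
Answer: WP = not (p >= -19)


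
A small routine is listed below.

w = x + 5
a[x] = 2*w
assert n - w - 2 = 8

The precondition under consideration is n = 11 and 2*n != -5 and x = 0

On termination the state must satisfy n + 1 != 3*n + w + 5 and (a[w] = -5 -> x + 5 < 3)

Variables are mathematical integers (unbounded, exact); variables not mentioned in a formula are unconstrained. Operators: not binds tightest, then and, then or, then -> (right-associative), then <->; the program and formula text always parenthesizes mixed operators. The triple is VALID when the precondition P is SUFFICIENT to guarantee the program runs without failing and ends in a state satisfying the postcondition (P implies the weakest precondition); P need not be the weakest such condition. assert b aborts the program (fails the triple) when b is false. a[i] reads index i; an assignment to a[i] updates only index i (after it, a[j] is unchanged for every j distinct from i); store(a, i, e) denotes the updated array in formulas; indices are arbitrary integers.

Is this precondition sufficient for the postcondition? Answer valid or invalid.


Working backward. After the program, the postcondition n + 1 != 3*n + w + 5 and (a[w] = -5 -> x + 5 < 3) must hold; in canonical form it is 2*n + w != -4 and (a[w] = -5 -> x < -2).
Before assert n - w - 2 = 8: n = w + 10 and 2*n + w != -4 and (a[w] = -5 -> x < -2)
Before a[x] := 2*w: n = w + 10 and 2*n + w != -4 and (store(a, x, 2*w)[w] = -5 -> x < -2)
Before w := x + 5: n = x + 15 and 2*n + x != -9 and (store(a, x, 2*x + 10)[x + 5] = -5 -> x < -2)
The weakest precondition is n = x + 15 and 2*n + x != -9 and (store(a, x, 2*x + 10)[x + 5] = -5 -> x < -2).
Check whether n = 11 and 2*n != -5 and x = 0 implies it.
Countermodel: at the initial state a = {[0] = 0, [5] = 0, elsewhere 0}, n = 11, x = 0, the precondition holds but the weakest precondition fails.
Answer: invalid


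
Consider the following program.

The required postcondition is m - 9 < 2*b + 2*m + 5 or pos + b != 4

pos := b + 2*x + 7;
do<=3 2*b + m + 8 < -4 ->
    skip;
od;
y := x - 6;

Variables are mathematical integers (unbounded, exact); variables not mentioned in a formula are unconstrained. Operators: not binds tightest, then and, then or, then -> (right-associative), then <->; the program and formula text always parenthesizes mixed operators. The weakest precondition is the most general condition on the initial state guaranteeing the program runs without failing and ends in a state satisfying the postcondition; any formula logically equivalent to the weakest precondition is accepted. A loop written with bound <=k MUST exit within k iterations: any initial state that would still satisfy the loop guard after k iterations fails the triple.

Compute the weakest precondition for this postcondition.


Working backward. After the program, the postcondition m - 9 < 2*b + 2*m + 5 or pos + b != 4 must hold; in canonical form it is 2*b + m > -14 or b + pos != 4.
Before y := x - 6: 2*b + m > -14 or b + pos != 4
Before the loop (bound <=3), unroll the exhaustion recursion (WP_0 = exit-now case; WP_j = one more guarded iteration, up to j = 3):
  WP_0: (not (2*b + m < -12)) and (2*b + m > -14 or b + pos != 4)
  WP_1: (2*b + m < -12 -> ((not (2*b + m < -12)) and (2*b + m > -14 or b + pos != 4))) and ((not (2*b + m < -12)) -> (2*b + m > -14 or b + pos != 4))
  WP_2: (2*b + m < -12 -> ((2*b + m < -12 -> ((not (2*b + m < -12)) and (2*b + m > -14 or b + pos != 4))) and ((not (2*b + m < -12)) -> (2*b + m > -14 or b + pos != 4)))) and ((not (2*b + m < -12)) -> (2*b + m > -14 or b + pos != 4))
  WP_3: (2*b + m < -12 -> ((2*b + m < -12 -> ((2*b + m < -12 -> ((not (2*b + m < -12)) and (2*b + m > -14 or b + pos != 4))) and ((not (2*b + m < -12)) -> (2*b + m > -14 or b + pos != 4)))) and ((not (2*b + m < -12)) -> (2*b + m > -14 or b + pos != 4)))) and ((not (2*b + m < -12)) -> (2*b + m > -14 or b + pos != 4))
So before the loop: (2*b + m < -12 -> ((2*b + m < -12 -> ((2*b + m < -12 -> ((not (2*b + m < -12)) and (2*b + m > -14 or b + pos != 4))) and ((not (2*b + m < -12)) -> (2*b + m > -14 or b + pos != 4)))) and ((not (2*b + m < -12)) -> (2*b + m > -14 or b + pos != 4)))) and ((not (2*b + m < -12)) -> (2*b + m > -14 or b + pos != 4))
Before pos := b + 2*x + 7: (2*b + m < -12 -> ((2*b + m < -12 -> ((2*b + m < -12 -> ((not (2*b + m < -12)) and (2*b + m > -14 or 2*b + 2*x != -3))) and ((not (2*b + m < -12)) -> (2*b + m > -14 or 2*b + 2*x != -3)))) and ((not (2*b + m < -12)) -> (2*b + m > -14 or 2*b + 2*x != -3)))) and ((not (2*b + m < -12)) -> (2*b + m > -14 or 2*b + 2*x != -3))
Answer: WP = (2*b + m < -12 -> ((2*b + m < -12 -> ((2*b + m < -12 -> ((not (2*b + m < -12)) and (2*b + m > -14 or 2*b + 2*x != -3))) and ((not (2*b + m < -12)) -> (2*b + m > -14 or 2*b + 2*x != -3)))) and ((not (2*b + m < -12)) -> (2*b + m > -14 or 2*b + 2*x != -3)))) and ((not (2*b + m < -12)) -> (2*b + m > -14 or 2*b + 2*x != -3))


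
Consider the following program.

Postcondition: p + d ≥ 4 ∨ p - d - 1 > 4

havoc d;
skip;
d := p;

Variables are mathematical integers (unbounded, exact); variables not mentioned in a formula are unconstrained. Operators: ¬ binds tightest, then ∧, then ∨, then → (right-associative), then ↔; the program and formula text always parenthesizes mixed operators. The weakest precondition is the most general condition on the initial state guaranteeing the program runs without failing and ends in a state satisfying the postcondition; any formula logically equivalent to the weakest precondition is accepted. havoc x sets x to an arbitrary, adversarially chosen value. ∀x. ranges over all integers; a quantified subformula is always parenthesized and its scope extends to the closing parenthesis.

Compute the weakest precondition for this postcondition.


Working backward. After the program, the postcondition p + d ≥ 4 ∨ p - d - 1 > 4 must hold; in canonical form it is d + p ≥ 4 ∨ p > d + 5.
Before d := p: 2*p ≥ 4
Before skip: 2*p ≥ 4
Before havoc d: 2*p ≥ 4
Answer: WP = 2*p ≥ 4


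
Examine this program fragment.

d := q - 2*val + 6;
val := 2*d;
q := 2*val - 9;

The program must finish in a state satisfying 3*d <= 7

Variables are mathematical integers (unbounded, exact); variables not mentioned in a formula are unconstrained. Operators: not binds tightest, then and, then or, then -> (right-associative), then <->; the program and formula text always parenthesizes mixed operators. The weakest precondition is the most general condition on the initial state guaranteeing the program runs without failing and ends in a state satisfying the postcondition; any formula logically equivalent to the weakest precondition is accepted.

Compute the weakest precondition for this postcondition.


Working backward. After the program, 3*d <= 7 must hold.
Before q := 2*val - 9: 3*d <= 7
Before val := 2*d: 3*d <= 7
Before d := q - 2*val + 6: 3*q <= 6*val - 11
Answer: WP = 3*q <= 6*val - 11


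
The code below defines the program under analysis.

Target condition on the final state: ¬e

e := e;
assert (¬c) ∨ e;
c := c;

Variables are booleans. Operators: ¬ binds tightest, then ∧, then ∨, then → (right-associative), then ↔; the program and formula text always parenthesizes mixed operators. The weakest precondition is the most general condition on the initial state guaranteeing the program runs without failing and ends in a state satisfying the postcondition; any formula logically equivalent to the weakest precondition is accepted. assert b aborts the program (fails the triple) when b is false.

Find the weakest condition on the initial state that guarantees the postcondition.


Working backward. After the program, ¬e must hold.
Before c := c: ¬e
Before assert (¬c) ∨ e: ((¬c) ∨ e) ∧ (¬e)
Before e := e: ((¬c) ∨ e) ∧ (¬e)
Answer: WP = ((¬c) ∨ e) ∧ (¬e)


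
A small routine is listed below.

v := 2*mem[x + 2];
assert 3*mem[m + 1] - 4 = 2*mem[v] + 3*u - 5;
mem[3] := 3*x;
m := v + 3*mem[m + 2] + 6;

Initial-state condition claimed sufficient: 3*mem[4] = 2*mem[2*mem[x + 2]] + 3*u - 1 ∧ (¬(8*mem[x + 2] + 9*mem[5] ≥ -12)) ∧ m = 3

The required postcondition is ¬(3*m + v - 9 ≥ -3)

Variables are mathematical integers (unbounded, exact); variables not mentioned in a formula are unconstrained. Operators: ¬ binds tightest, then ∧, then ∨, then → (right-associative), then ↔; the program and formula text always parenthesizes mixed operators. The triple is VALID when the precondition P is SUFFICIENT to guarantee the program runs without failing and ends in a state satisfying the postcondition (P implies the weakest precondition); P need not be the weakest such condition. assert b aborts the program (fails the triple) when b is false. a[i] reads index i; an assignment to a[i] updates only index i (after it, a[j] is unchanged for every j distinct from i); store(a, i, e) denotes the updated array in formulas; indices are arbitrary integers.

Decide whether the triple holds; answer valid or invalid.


Working backward. After the program, the postcondition ¬(3*m + v - 9 ≥ -3) must hold; in canonical form it is ¬(3*m + v ≥ 6).
Before m := v + 3*mem[m + 2] + 6: ¬(9*mem[m + 2] + 4*v ≥ -12)
Before mem[3] := 3*x: ¬(9*store(mem, 3, 3*x)[m + 2] + 4*v ≥ -12)
Before assert 3*mem[m + 1] - 4 = 2*mem[v] + 3*u - 5: 3*mem[m + 1] = 2*mem[v] + 3*u - 1 ∧ (¬(9*store(mem, 3, 3*x)[m + 2] + 4*v ≥ -12))
Before v := 2*mem[x + 2]: 3*mem[m + 1] = 2*mem[2*mem[x + 2]] + 3*u - 1 ∧ (¬(8*mem[x + 2] + 9*store(mem, 3, 3*x)[m + 2] ≥ -12))
The weakest precondition is 3*mem[m + 1] = 2*mem[2*mem[x + 2]] + 3*u - 1 ∧ (¬(8*mem[x + 2] + 9*store(mem, 3, 3*x)[m + 2] ≥ -12)).
Check whether 3*mem[4] = 2*mem[2*mem[x + 2]] + 3*u - 1 ∧ (¬(8*mem[x + 2] + 9*mem[5] ≥ -12)) ∧ m = 3 implies it.
Every state satisfying the precondition satisfies the weakest precondition: the implication holds.
Answer: valid


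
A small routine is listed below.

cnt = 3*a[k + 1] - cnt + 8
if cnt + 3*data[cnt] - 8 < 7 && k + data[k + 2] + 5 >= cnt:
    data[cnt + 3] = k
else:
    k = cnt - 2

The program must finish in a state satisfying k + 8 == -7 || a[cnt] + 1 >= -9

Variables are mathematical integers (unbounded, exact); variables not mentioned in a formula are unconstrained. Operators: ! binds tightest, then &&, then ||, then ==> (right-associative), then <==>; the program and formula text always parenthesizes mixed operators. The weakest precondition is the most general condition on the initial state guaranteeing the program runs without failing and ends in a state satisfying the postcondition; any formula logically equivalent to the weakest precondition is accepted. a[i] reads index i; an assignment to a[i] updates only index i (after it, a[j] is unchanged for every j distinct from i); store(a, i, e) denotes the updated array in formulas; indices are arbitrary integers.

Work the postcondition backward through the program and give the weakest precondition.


Working backward. After the program, the postcondition k + 8 == -7 || a[cnt] + 1 >= -9 must hold; in canonical form it is k == -15 || a[cnt] >= -10.
Then branch requires k == -15 || a[cnt] >= -10; else branch requires cnt == -13 || a[cnt] >= -10.
Before the if: ((3*data[cnt] + cnt < 15 && data[k + 2] + k >= cnt - 5) ==> (k == -15 || a[cnt] >= -10)) && ((!(3*data[cnt] + cnt < 15 && data[k + 2] + k >= cnt - 5)) ==> (cnt == -13 || a[cnt] >= -10))
Before cnt := 3*a[k + 1] - cnt + 8: ((3*a[k + 1] + 3*data[3*a[k + 1] - cnt + 8] < cnt + 7 && data[k + 2] + cnt + k >= 3*a[k + 1] + 3) ==> (k == -15 || a[3*a[k + 1] - cnt + 8] >= -10)) && ((!(3*a[k + 1] + 3*data[3*a[k + 1] - cnt + 8] < cnt + 7 && data[k + 2] + cnt + k >= 3*a[k + 1] + 3)) ==> (3*a[k + 1] == cnt - 21 || a[3*a[k + 1] - cnt + 8] >= -10))
Answer: WP = ((3*a[k + 1] + 3*data[3*a[k + 1] - cnt + 8] < cnt + 7 && data[k + 2] + cnt + k >= 3*a[k + 1] + 3) ==> (k == -15 || a[3*a[k + 1] - cnt + 8] >= -10)) && ((!(3*a[k + 1] + 3*data[3*a[k + 1] - cnt + 8] < cnt + 7 && data[k + 2] + cnt + k >= 3*a[k + 1] + 3)) ==> (3*a[k + 1] == cnt - 21 || a[3*a[k + 1] - cnt + 8] >= -10))


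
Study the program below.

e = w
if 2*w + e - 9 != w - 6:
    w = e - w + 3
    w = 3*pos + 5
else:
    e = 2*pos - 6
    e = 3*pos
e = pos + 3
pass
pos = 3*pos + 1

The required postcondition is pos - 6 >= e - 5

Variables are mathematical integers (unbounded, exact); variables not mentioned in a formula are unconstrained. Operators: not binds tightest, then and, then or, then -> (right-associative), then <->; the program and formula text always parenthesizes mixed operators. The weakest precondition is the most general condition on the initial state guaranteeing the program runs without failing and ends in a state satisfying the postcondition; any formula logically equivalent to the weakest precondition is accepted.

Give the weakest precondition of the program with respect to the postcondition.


Working backward. After the program, the postcondition pos - 6 >= e - 5 must hold; in canonical form it is pos >= e + 1.
Before pos := 3*pos + 1: 3*pos >= e
Before skip: 3*pos >= e
Before e := pos + 3: 2*pos >= 3
Then branch requires 2*pos >= 3; else branch requires 2*pos >= 3.
Before the if: (e + w != 3 -> 2*pos >= 3) and ((not (e + w != 3)) -> 2*pos >= 3)
Before e := w: (2*w != 3 -> 2*pos >= 3) and ((not (2*w != 3)) -> 2*pos >= 3)
Answer: WP = (2*w != 3 -> 2*pos >= 3) and ((not (2*w != 3)) -> 2*pos >= 3)


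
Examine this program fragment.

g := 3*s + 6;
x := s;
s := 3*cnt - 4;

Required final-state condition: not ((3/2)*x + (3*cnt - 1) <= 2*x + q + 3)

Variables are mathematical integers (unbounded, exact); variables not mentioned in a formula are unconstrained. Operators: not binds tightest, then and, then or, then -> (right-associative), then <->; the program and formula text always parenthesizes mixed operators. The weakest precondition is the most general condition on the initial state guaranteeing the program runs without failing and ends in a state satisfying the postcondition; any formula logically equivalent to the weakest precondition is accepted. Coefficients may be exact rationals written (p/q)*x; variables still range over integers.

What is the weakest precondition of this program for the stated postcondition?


Working backward. After the program, the postcondition not ((3/2)*x + (3*cnt - 1) <= 2*x + q + 3) must hold; in canonical form it is not (3*cnt <= q + (1/2)*x + 4).
Before s := 3*cnt - 4: not (3*cnt <= q + (1/2)*x + 4)
Before x := s: not (3*cnt <= q + (1/2)*s + 4)
Before g := 3*s + 6: not (3*cnt <= q + (1/2)*s + 4)
Answer: WP = not (3*cnt <= q + (1/2)*s + 4)


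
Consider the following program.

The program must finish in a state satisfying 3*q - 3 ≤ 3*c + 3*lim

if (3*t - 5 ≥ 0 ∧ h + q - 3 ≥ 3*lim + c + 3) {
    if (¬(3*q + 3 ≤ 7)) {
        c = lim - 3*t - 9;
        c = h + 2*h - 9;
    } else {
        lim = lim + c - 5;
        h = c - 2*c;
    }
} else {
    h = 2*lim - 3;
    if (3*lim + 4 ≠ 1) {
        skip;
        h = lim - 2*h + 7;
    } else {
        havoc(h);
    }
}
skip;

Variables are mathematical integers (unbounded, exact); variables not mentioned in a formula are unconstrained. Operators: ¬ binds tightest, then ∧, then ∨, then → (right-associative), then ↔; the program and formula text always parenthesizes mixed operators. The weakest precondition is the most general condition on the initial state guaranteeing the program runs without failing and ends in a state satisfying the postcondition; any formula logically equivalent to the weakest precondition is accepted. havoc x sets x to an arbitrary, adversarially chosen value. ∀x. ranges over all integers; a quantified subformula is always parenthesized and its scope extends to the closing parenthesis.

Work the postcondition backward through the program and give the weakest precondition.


Working backward. After the program, the postcondition 3*q - 3 ≤ 3*c + 3*lim must hold; in canonical form it is 3*q ≤ 3*c + 3*lim + 3.
Before skip: 3*q ≤ 3*c + 3*lim + 3
Then branch requires ((¬(3*q ≤ 4)) → 3*q ≤ 9*h + 3*lim - 24) ∧ (3*q ≤ 4 → 3*q ≤ 6*c + 3*lim - 12); else branch requires (3*lim ≠ -3 → 3*q ≤ 3*c + 3*lim + 3) ∧ ((¬(3*lim ≠ -3)) → 3*q ≤ 3*c + 3*lim + 3).
Before the if: ((3*t ≥ 5 ∧ h + q ≥ c + 3*lim + 6) → (((¬(3*q ≤ 4)) → 3*q ≤ 9*h + 3*lim - 24) ∧ (3*q ≤ 4 → 3*q ≤ 6*c + 3*lim - 12))) ∧ ((¬(3*t ≥ 5 ∧ h + q ≥ c + 3*lim + 6)) → ((3*lim ≠ -3 → 3*q ≤ 3*c + 3*lim + 3) ∧ ((¬(3*lim ≠ -3)) → 3*q ≤ 3*c + 3*lim + 3)))
Answer: WP = ((3*t ≥ 5 ∧ h + q ≥ c + 3*lim + 6) → (((¬(3*q ≤ 4)) → 3*q ≤ 9*h + 3*lim - 24) ∧ (3*q ≤ 4 → 3*q ≤ 6*c + 3*lim - 12))) ∧ ((¬(3*t ≥ 5 ∧ h + q ≥ c + 3*lim + 6)) → ((3*lim ≠ -3 → 3*q ≤ 3*c + 3*lim + 3) ∧ ((¬(3*lim ≠ -3)) → 3*q ≤ 3*c + 3*lim + 3)))


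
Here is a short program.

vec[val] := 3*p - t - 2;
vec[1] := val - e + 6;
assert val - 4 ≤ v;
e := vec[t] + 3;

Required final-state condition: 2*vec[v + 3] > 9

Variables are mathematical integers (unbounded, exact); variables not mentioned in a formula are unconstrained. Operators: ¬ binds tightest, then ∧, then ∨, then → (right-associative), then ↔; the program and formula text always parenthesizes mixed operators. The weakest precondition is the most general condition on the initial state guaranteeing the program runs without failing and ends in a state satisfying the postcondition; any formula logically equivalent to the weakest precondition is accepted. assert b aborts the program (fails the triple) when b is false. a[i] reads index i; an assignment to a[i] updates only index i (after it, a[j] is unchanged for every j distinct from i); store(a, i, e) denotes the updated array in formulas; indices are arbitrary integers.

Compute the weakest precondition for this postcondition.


Working backward. After the program, 2*vec[v + 3] > 9 must hold.
Before e := vec[t] + 3: 2*vec[v + 3] > 9
Before assert val - 4 ≤ v: val ≤ v + 4 ∧ 2*vec[v + 3] > 9
Before vec[1] := val - e + 6: val ≤ v + 4 ∧ 2*store(vec, 1, -e + val + 6)[v + 3] > 9
Before vec[val] := 3*p - t - 2: val ≤ v + 4 ∧ 2*store(store(vec, val, 3*p - t - 2), 1, -e + val + 6)[v + 3] > 9
Answer: WP = val ≤ v + 4 ∧ 2*store(store(vec, val, 3*p - t - 2), 1, -e + val + 6)[v + 3] > 9


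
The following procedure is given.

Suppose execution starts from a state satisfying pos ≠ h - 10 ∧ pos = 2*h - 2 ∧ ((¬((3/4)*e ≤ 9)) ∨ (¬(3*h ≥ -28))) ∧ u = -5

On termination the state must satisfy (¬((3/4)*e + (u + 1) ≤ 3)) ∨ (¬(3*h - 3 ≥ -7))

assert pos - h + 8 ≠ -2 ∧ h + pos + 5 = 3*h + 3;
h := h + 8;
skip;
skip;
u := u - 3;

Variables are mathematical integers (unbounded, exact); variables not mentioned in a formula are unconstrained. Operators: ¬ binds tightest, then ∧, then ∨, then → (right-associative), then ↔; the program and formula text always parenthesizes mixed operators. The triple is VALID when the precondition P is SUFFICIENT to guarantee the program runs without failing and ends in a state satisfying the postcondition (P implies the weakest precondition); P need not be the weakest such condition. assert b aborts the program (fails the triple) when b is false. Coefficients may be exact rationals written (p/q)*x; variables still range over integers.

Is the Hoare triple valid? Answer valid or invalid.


Working backward. After the program, the postcondition (¬((3/4)*e + (u + 1) ≤ 3)) ∨ (¬(3*h - 3 ≥ -7)) must hold; in canonical form it is (¬((3/4)*e + u ≤ 2)) ∨ (¬(3*h ≥ -4)).
Before u := u - 3: (¬((3/4)*e + u ≤ 5)) ∨ (¬(3*h ≥ -4))
Before skip: (¬((3/4)*e + u ≤ 5)) ∨ (¬(3*h ≥ -4))
Before skip: (¬((3/4)*e + u ≤ 5)) ∨ (¬(3*h ≥ -4))
Before h := h + 8: (¬((3/4)*e + u ≤ 5)) ∨ (¬(3*h ≥ -28))
Before assert pos - h + 8 ≠ -2 ∧ h + pos + 5 = 3*h + 3: pos ≠ h - 10 ∧ pos = 2*h - 2 ∧ ((¬((3/4)*e + u ≤ 5)) ∨ (¬(3*h ≥ -28)))
The weakest precondition is pos ≠ h - 10 ∧ pos = 2*h - 2 ∧ ((¬((3/4)*e + u ≤ 5)) ∨ (¬(3*h ≥ -28))).
Check whether pos ≠ h - 10 ∧ pos = 2*h - 2 ∧ ((¬((3/4)*e ≤ 9)) ∨ (¬(3*h ≥ -28))) ∧ u = -5 implies it.
Countermodel: at the initial state e = 13, h = -9, pos = -20, u = -5, the precondition holds but the weakest precondition fails.
Answer: invalid


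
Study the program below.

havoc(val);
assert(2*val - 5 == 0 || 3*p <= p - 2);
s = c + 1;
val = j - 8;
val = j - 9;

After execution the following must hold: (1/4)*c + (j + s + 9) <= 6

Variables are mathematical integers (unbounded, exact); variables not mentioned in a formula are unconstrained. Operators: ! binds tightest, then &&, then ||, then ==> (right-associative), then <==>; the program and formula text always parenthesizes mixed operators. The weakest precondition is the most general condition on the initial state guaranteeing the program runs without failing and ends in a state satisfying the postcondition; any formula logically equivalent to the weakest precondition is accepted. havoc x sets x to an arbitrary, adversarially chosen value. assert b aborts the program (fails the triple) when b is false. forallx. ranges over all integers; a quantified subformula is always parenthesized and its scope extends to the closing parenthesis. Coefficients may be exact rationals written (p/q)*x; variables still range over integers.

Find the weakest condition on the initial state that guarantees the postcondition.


Working backward. After the program, the postcondition (1/4)*c + (j + s + 9) <= 6 must hold; in canonical form it is (1/4)*c + j + s <= -3.
Before val := j - 9: (1/4)*c + j + s <= -3
Before val := j - 8: (1/4)*c + j + s <= -3
Before s := c + 1: (5/4)*c + j <= -4
Before assert 2*val - 5 == 0 || 3*p <= p - 2: (2*val == 5 || 2*p <= -2) && (5/4)*c + j <= -4
Before havoc val: forall val_1. ((2*val_1 == 5 || 2*p <= -2) && (5/4)*c + j <= -4)
Answer: WP = forall val_1. ((2*val_1 == 5 || 2*p <= -2) && (5/4)*c + j <= -4)


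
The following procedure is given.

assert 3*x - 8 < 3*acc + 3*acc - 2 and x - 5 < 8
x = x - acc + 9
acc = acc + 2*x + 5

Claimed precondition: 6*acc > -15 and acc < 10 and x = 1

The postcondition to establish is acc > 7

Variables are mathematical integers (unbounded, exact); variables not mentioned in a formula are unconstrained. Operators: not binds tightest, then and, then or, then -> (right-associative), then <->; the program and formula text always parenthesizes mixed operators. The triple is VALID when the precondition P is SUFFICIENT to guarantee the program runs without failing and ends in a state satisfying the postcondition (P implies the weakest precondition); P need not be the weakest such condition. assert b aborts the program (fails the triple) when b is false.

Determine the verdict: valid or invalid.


Working backward. After the program, acc > 7 must hold.
Before acc := acc + 2*x + 5: acc + 2*x > 2
Before x := x - acc + 9: 2*x > acc - 16
Before assert 3*x - 8 < 3*acc + 3*acc - 2 and x - 5 < 8: 3*x < 6*acc + 6 and x < 13 and 2*x > acc - 16
The weakest precondition is 3*x < 6*acc + 6 and x < 13 and 2*x > acc - 16.
Check whether 6*acc > -15 and acc < 10 and x = 1 implies it.
Countermodel: at the initial state acc = -2, x = 1, the precondition holds but the weakest precondition fails.
Answer: invalid


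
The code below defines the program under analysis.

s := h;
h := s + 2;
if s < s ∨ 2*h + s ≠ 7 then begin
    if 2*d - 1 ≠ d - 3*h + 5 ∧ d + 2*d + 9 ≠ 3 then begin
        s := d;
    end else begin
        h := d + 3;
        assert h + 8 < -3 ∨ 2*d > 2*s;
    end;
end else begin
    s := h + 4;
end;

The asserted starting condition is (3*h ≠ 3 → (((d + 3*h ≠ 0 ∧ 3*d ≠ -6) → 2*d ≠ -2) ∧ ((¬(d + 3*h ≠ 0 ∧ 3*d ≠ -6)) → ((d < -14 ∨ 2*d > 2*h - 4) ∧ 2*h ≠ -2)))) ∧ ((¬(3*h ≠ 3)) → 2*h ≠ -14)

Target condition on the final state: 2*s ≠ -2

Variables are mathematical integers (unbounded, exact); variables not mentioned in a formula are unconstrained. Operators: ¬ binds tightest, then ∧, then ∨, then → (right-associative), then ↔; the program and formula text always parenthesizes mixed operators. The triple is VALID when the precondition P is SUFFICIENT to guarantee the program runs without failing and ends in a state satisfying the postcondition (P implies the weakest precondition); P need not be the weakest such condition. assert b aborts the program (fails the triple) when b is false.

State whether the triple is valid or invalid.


Working backward. After the program, 2*s ≠ -2 must hold.
Then branch requires ((d + 3*h ≠ 6 ∧ 3*d ≠ -6) → 2*d ≠ -2) ∧ ((¬(d + 3*h ≠ 6 ∧ 3*d ≠ -6)) → ((d < -14 ∨ 2*d > 2*s) ∧ 2*s ≠ -2)); else branch requires 2*h ≠ -10.
Before the if: (2*h + s ≠ 7 → (((d + 3*h ≠ 6 ∧ 3*d ≠ -6) → 2*d ≠ -2) ∧ ((¬(d + 3*h ≠ 6 ∧ 3*d ≠ -6)) → ((d < -14 ∨ 2*d > 2*s) ∧ 2*s ≠ -2)))) ∧ ((¬(2*h + s ≠ 7)) → 2*h ≠ -10)
Before h := s + 2: (3*s ≠ 3 → (((d + 3*s ≠ 0 ∧ 3*d ≠ -6) → 2*d ≠ -2) ∧ ((¬(d + 3*s ≠ 0 ∧ 3*d ≠ -6)) → ((d < -14 ∨ 2*d > 2*s) ∧ 2*s ≠ -2)))) ∧ ((¬(3*s ≠ 3)) → 2*s ≠ -14)
Before s := h: (3*h ≠ 3 → (((d + 3*h ≠ 0 ∧ 3*d ≠ -6) → 2*d ≠ -2) ∧ ((¬(d + 3*h ≠ 0 ∧ 3*d ≠ -6)) → ((d < -14 ∨ 2*d > 2*h) ∧ 2*h ≠ -2)))) ∧ ((¬(3*h ≠ 3)) → 2*h ≠ -14)
The weakest precondition is (3*h ≠ 3 → (((d + 3*h ≠ 0 ∧ 3*d ≠ -6) → 2*d ≠ -2) ∧ ((¬(d + 3*h ≠ 0 ∧ 3*d ≠ -6)) → ((d < -14 ∨ 2*d > 2*h) ∧ 2*h ≠ -2)))) ∧ ((¬(3*h ≠ 3)) → 2*h ≠ -14).
Check whether (3*h ≠ 3 → (((d + 3*h ≠ 0 ∧ 3*d ≠ -6) → 2*d ≠ -2) ∧ ((¬(d + 3*h ≠ 0 ∧ 3*d ≠ -6)) → ((d < -14 ∨ 2*d > 2*h - 4) ∧ 2*h ≠ -2)))) ∧ ((¬(3*h ≠ 3)) → 2*h ≠ -14) implies it.
Countermodel: at the initial state d = -2, h = -2, the precondition holds but the weakest precondition fails.
Answer: invalid


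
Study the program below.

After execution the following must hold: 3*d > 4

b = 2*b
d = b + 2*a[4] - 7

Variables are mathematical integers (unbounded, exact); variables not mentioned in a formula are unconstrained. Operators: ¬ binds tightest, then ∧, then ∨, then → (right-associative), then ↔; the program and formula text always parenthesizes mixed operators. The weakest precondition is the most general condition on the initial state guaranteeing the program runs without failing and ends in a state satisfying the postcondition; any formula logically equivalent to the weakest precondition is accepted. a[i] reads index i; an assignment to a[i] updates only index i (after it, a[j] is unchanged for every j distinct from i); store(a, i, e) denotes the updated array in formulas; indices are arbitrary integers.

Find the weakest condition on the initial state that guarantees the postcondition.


Working backward. After the program, 3*d > 4 must hold.
Before d := b + 2*a[4] - 7: 6*a[4] + 3*b > 25
Before b := 2*b: 6*a[4] + 6*b > 25
Answer: WP = 6*a[4] + 6*b > 25


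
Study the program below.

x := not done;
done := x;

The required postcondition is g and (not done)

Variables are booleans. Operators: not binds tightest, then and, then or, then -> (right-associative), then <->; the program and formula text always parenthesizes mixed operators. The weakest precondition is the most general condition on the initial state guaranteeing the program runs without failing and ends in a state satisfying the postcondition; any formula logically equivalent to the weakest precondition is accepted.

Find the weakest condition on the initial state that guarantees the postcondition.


Working backward. After the program, g and (not done) must hold.
Before done := x: g and (not x)
Before x := not done: g and done
Answer: WP = g and done


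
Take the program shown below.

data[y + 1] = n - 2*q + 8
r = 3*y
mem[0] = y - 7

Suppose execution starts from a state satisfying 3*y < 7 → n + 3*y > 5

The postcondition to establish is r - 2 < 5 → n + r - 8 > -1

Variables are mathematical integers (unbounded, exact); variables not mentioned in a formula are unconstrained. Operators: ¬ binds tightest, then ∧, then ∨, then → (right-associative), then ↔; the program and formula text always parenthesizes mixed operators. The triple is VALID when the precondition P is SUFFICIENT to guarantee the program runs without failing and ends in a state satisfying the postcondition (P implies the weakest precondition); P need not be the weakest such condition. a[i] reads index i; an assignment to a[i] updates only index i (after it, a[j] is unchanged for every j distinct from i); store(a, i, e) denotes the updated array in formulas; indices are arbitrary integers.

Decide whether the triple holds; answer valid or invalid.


Working backward. After the program, the postcondition r - 2 < 5 → n + r - 8 > -1 must hold; in canonical form it is r < 7 → n + r > 7.
Before mem[0] := y - 7: r < 7 → n + r > 7
Before r := 3*y: 3*y < 7 → n + 3*y > 7
Before data[y + 1] := n - 2*q + 8: 3*y < 7 → n + 3*y > 7
The weakest precondition is 3*y < 7 → n + 3*y > 7.
Check whether 3*y < 7 → n + 3*y > 5 implies it.
Countermodel: at the initial state n = 0, y = 2, the precondition holds but the weakest precondition fails.
Answer: invalid


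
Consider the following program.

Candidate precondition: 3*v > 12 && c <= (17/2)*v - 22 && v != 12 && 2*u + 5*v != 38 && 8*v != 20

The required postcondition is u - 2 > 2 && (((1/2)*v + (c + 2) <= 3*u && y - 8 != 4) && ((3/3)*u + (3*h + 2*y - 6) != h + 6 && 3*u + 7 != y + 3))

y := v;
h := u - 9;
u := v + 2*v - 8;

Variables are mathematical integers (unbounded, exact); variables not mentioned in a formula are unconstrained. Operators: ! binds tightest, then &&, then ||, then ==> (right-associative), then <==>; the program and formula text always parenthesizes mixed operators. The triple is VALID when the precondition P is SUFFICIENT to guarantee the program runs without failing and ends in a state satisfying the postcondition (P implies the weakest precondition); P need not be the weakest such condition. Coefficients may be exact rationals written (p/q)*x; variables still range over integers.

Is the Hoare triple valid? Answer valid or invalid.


Working backward. After the program, the postcondition u - 2 > 2 && (((1/2)*v + (c + 2) <= 3*u && y - 8 != 4) && ((3/3)*u + (3*h + 2*y - 6) != h + 6 && 3*u + 7 != y + 3)) must hold; in canonical form it is u > 4 && c + (1/2)*v <= 3*u - 2 && y != 12 && 2*h + u + 2*y != 12 && 3*u != y - 4.
Before u := v + 2*v - 8: 3*v > 12 && c <= (17/2)*v - 26 && y != 12 && 2*h + 3*v + 2*y != 20 && 9*v != y + 20
Before h := u - 9: 3*v > 12 && c <= (17/2)*v - 26 && y != 12 && 2*u + 3*v + 2*y != 38 && 9*v != y + 20
Before y := v: 3*v > 12 && c <= (17/2)*v - 26 && v != 12 && 2*u + 5*v != 38 && 8*v != 20
The weakest precondition is 3*v > 12 && c <= (17/2)*v - 26 && v != 12 && 2*u + 5*v != 38 && 8*v != 20.
Check whether 3*v > 12 && c <= (17/2)*v - 22 && v != 12 && 2*u + 5*v != 38 && 8*v != 20 implies it.
Countermodel: at the initial state c = 17, u = 0, v = 5, the precondition holds but the weakest precondition fails.
Answer: invalid


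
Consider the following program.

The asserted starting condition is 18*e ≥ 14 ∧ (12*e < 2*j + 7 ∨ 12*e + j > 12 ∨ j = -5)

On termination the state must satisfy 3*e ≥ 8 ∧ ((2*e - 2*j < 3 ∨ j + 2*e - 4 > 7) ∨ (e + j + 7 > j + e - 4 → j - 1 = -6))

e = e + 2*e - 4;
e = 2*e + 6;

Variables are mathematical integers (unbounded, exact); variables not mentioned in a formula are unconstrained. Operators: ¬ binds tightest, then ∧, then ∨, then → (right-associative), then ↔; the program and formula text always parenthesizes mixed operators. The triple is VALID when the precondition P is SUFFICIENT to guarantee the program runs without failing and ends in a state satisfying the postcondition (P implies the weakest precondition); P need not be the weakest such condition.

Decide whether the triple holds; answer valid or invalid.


Working backward. After the program, the postcondition 3*e ≥ 8 ∧ ((2*e - 2*j < 3 ∨ j + 2*e - 4 > 7) ∨ (e + j + 7 > j + e - 4 → j - 1 = -6)) must hold; in canonical form it is 3*e ≥ 8 ∧ (2*e < 2*j + 3 ∨ 2*e + j > 11 ∨ j = -5).
Before e := 2*e + 6: 6*e ≥ -10 ∧ (4*e < 2*j - 9 ∨ 4*e + j > -1 ∨ j = -5)
Before e := e + 2*e - 4: 18*e ≥ 14 ∧ (12*e < 2*j + 7 ∨ 12*e + j > 15 ∨ j = -5)
The weakest precondition is 18*e ≥ 14 ∧ (12*e < 2*j + 7 ∨ 12*e + j > 15 ∨ j = -5).
Check whether 18*e ≥ 14 ∧ (12*e < 2*j + 7 ∨ 12*e + j > 12 ∨ j = -5) implies it.
Countermodel: at the initial state e = 2, j = -11, the precondition holds but the weakest precondition fails.
Answer: invalid


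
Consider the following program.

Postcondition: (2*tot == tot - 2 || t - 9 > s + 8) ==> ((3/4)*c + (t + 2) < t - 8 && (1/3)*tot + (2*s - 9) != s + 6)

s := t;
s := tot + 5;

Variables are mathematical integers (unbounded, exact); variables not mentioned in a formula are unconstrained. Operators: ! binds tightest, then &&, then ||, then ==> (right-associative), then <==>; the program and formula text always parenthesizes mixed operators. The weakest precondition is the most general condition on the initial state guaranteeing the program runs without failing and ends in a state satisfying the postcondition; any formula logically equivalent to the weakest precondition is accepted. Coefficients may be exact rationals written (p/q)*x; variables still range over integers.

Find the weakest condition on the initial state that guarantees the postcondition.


Working backward. After the program, the postcondition (2*tot == tot - 2 || t - 9 > s + 8) ==> ((3/4)*c + (t + 2) < t - 8 && (1/3)*tot + (2*s - 9) != s + 6) must hold; in canonical form it is (tot == -2 || t > s + 17) ==> ((3/4)*c < -10 && s + (1/3)*tot != 15).
Before s := tot + 5: (tot == -2 || t > tot + 22) ==> ((3/4)*c < -10 && (4/3)*tot != 10)
Before s := t: (tot == -2 || t > tot + 22) ==> ((3/4)*c < -10 && (4/3)*tot != 10)
Answer: WP = (tot == -2 || t > tot + 22) ==> ((3/4)*c < -10 && (4/3)*tot != 10)


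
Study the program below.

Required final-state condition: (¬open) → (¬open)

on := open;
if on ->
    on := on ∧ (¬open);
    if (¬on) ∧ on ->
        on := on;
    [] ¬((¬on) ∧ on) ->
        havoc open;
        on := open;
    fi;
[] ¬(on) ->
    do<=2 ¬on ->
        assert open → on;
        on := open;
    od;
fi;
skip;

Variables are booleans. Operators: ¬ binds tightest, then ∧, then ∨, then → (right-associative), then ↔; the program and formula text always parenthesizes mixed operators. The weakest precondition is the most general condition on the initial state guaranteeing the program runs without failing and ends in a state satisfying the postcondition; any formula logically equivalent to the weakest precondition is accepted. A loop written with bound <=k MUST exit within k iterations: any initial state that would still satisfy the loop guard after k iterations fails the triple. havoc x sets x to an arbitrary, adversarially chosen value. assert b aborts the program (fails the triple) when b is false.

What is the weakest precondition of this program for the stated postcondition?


Working backward. After the program, the postcondition (¬open) → (¬open) must hold; in canonical form it is true.
Before skip: true
Then branch requires true; else branch requires (¬on) → ((open → on) ∧ ((¬open) → open)).
Before the if: (¬on) → ((¬on) → ((open → on) ∧ ((¬open) → open)))
Before on := open: (¬open) → ((¬open) → ((¬open) → open))
Answer: WP = (¬open) → ((¬open) → ((¬open) → open))


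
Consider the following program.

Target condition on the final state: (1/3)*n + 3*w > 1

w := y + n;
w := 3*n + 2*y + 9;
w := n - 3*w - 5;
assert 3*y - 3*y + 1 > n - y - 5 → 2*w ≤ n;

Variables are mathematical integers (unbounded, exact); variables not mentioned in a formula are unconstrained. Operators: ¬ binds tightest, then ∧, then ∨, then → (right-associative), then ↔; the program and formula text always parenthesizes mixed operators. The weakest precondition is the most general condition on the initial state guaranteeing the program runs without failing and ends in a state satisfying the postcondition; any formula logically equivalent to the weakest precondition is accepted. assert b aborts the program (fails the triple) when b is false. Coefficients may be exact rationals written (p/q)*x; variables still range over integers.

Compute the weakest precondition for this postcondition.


Working backward. After the program, (1/3)*n + 3*w > 1 must hold.
Before assert 3*y - 3*y + 1 > n - y - 5 → 2*w ≤ n: (y > n - 6 → 2*w ≤ n) ∧ (1/3)*n + 3*w > 1
Before w := n - 3*w - 5: (y > n - 6 → n ≤ 6*w + 10) ∧ (10/3)*n > 9*w + 16
Before w := 3*n + 2*y + 9: (y > n - 6 → 17*n + 12*y ≥ -64) ∧ (71/3)*n + 18*y < -97
Before w := y + n: (y > n - 6 → 17*n + 12*y ≥ -64) ∧ (71/3)*n + 18*y < -97
Answer: WP = (y > n - 6 → 17*n + 12*y ≥ -64) ∧ (71/3)*n + 18*y < -97
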